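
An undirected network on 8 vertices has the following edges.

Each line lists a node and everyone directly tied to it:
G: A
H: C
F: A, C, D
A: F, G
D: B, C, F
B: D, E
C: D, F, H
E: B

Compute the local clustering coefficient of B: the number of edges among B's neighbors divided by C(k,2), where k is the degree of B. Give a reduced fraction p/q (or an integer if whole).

0

B's neighbors: D and E (k = 2).
Possible neighbor pairs: C(2,2) = 1. Edges among them: none → e = 0.
Clustering(B) = 0/1.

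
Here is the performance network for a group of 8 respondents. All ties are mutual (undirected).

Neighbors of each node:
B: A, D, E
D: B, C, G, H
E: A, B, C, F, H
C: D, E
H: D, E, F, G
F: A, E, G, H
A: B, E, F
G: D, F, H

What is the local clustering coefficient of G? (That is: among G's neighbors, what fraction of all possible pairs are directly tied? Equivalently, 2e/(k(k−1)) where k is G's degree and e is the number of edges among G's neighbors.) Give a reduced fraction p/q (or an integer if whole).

G's neighbors: D, F, and H (k = 3).
Possible neighbor pairs: C(3,2) = 3. Edges among them: D–H, F–H → e = 2.
Clustering(G) = 2/3.

2/3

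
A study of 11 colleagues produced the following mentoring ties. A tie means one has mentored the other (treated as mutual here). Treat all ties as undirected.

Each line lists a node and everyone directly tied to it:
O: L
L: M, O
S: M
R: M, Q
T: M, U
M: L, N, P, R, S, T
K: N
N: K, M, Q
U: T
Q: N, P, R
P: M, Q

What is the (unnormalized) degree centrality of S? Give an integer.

1

S is directly tied to M. That is 1 neighbor, so the degree of S is 1.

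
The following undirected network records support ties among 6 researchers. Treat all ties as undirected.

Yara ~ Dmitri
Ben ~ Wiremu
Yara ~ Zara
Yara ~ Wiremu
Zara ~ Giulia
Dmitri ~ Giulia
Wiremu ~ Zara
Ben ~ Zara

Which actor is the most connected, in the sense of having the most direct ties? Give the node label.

Zara

Degrees — Ben:2, Dmitri:2, Giulia:2, Wiremu:3, Yara:3, Zara:4.
The maximum is 4, attained only by Zara.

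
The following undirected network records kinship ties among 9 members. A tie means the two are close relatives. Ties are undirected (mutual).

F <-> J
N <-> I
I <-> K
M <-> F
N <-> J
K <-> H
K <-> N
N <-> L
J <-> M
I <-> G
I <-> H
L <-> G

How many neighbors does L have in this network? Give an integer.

2

L is directly tied to G and N. That is 2 neighbors, so the degree of L is 2.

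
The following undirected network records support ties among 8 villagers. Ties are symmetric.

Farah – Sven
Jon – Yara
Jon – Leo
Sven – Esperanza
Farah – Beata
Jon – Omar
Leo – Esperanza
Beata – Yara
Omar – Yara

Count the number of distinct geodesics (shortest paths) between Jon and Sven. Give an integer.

1

The shortest distance is 3, and the only length-3 path is Jon–Leo–Esperanza–Sven. So there is exactly 1 shortest path.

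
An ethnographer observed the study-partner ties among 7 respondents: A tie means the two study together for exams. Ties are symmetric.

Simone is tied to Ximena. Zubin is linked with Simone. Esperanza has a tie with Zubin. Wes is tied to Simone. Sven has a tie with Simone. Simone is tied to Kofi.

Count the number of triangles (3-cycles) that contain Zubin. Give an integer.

Zubin's neighbors are Esperanza and Simone, but none of them are tied to each other, so no triangle contains Zubin.

0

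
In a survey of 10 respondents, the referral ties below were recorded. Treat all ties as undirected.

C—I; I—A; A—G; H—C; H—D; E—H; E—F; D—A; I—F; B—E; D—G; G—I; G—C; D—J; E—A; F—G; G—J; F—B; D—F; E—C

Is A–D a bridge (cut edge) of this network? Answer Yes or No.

No

Even without that edge, A still reaches D via A – G – D, so the network stays connected. Not a bridge.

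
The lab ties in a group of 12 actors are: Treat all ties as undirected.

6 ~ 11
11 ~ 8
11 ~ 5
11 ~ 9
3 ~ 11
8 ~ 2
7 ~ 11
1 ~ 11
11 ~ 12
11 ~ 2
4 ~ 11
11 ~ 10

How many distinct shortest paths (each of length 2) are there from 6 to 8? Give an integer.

1

The shortest distance is 2, and the only length-2 path is 6–11–8. So there is exactly 1 shortest path.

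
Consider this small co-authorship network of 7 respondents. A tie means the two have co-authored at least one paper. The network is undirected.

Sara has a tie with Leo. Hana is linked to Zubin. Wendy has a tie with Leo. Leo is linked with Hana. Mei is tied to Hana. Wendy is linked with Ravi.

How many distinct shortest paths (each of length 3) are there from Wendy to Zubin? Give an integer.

The shortest distance is 3, and the only length-3 path is Wendy–Leo–Hana–Zubin. So there is exactly 1 shortest path.

1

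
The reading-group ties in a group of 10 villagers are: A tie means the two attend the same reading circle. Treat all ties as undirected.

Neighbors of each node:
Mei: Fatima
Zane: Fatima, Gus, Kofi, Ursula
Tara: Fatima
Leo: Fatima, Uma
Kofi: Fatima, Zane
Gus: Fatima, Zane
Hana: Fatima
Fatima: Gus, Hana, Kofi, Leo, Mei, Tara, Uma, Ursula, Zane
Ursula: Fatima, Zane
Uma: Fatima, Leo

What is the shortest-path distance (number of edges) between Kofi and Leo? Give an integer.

One shortest route is Kofi – Fatima – Leo, which uses 2 edges, and Kofi and Leo are not directly tied, so nothing shorter exists. So d(Kofi,Leo) = 2.

2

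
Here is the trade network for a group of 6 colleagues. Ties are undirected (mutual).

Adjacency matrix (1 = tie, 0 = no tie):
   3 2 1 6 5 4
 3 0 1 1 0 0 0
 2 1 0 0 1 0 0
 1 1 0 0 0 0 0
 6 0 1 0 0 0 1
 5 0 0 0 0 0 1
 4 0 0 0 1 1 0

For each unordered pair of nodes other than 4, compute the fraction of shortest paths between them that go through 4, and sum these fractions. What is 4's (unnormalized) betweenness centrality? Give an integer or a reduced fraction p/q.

Pairs whose geodesics pass through 4 — 3–5: 1; 2–5: 1; 1–5: 1; 6–5: 1.
All other pairs contribute 0.
Summing the contributions gives betweenness(4) = 4.

4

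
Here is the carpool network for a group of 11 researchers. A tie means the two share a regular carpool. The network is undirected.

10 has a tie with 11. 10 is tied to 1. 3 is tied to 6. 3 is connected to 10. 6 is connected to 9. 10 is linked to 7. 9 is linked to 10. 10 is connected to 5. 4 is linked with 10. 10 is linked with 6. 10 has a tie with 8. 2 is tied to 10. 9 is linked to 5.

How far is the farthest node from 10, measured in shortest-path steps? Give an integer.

1

Distances from 10: 1:1, 2:1, 3:1, 4:1, 5:1, 6:1, 7:1, 8:1, 9:1, 11:1.
The largest is 1 (to 8, 2, 4, 5, 7, 9, 6, 3, 1, and 11), so the eccentricity of 10 is 1.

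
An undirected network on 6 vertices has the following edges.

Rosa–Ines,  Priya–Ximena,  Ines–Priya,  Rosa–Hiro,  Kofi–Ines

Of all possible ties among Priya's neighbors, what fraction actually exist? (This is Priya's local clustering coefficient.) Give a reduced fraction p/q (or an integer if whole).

0

Priya's neighbors: Ines and Ximena (k = 2).
Possible neighbor pairs: C(2,2) = 1. Edges among them: none → e = 0.
Clustering(Priya) = 0/1.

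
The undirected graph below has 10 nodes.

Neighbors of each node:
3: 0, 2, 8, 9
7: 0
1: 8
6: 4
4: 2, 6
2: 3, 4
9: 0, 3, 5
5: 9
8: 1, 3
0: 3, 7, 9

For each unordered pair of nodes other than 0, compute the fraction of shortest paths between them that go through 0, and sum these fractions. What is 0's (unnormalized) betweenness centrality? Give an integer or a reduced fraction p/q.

Pairs whose geodesics pass through 0 — 3–7: 1; 7–5: 1; 7–8: 1; 7–9: 1; 7–4: 1; 7–1: 1; 7–2: 1; 7–6: 1.
All other pairs contribute 0.
Summing the contributions gives betweenness(0) = 8.

8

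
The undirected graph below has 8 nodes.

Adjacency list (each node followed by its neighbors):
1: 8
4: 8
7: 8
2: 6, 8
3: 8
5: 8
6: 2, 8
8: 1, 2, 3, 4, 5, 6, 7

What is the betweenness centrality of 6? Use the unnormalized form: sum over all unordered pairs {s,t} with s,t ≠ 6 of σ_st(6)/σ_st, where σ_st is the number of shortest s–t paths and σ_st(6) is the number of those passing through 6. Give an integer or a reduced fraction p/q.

0

No shortest path between any pair of other nodes passes through 6.
Summing the contributions gives betweenness(6) = 0.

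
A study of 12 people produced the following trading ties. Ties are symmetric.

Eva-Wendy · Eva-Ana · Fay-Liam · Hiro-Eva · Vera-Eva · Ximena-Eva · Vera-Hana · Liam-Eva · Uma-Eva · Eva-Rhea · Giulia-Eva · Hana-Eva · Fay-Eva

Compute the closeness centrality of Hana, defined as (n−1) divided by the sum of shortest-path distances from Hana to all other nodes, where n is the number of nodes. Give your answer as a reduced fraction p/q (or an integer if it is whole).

Distances from Hana: Ana:2, Eva:1, Fay:2, Giulia:2, Hiro:2, Liam:2, Rhea:2, Uma:2, Vera:1, Wendy:2, Ximena:2. Sum = 20.
n = 12, so closeness = 11/20.

11/20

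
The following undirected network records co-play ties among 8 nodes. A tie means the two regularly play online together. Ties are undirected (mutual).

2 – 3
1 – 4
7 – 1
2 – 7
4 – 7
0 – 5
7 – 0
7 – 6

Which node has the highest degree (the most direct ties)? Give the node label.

Degrees — 0:2, 1:2, 2:2, 3:1, 4:2, 5:1, 6:1, 7:5.
The maximum is 5, attained only by 7.

7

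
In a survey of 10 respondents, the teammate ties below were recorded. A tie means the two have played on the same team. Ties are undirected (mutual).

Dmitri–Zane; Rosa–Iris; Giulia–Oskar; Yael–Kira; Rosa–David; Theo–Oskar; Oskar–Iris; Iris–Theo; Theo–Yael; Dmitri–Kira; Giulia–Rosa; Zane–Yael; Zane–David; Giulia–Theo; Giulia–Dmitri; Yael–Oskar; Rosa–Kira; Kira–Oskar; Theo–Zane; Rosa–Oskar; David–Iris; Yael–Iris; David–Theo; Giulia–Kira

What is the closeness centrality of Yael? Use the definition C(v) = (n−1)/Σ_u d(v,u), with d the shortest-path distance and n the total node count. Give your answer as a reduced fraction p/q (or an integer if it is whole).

9/13

Distances from Yael: David:2, Dmitri:2, Giulia:2, Iris:1, Kira:1, Oskar:1, Rosa:2, Theo:1, Zane:1. Sum = 13.
n = 10, so closeness = 9/13.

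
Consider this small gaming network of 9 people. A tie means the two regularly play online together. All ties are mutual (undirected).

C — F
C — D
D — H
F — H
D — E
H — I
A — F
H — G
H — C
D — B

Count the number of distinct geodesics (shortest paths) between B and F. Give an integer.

2

The shortest distance is 3. The length-3 paths are: B–D–H–F; B–D–C–F.
That gives 2 distinct shortest paths.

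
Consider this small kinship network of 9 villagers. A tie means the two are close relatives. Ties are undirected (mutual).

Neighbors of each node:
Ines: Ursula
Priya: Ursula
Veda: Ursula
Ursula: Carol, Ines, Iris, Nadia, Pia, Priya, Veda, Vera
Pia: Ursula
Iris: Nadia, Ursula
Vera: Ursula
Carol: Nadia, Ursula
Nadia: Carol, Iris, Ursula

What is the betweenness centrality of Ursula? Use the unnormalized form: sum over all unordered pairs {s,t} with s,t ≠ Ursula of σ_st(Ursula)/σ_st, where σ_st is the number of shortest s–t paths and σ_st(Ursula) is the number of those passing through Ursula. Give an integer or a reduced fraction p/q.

51/2

Pairs whose geodesics pass through Ursula — Vera–Pia: 1; Vera–Carol: 1; Vera–Veda: 1; Vera–Nadia: 1; Vera–Iris: 1; Vera–Ines: 1; Vera–Priya: 1; Pia–Carol: 1; Pia–Veda: 1; Pia–Nadia: 1; Pia–Iris: 1; Pia–Ines: 1; Pia–Priya: 1; Carol–Veda: 1 … (+12 more pairs).
All other pairs contribute 0.
Summing the contributions gives betweenness(Ursula) = 51/2.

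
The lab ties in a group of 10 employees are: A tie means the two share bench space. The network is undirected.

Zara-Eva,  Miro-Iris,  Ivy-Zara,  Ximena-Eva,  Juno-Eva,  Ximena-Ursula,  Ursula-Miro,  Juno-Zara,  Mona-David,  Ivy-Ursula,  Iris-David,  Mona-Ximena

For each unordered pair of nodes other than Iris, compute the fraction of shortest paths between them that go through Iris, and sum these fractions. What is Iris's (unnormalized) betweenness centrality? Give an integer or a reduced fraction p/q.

5/2

Pairs whose geodesics pass through Iris — Mona–Miro: 1/2; David–Miro: 1; David–Ursula: 1/2; David–Ivy: 1/2.
All other pairs contribute 0.
Summing the contributions gives betweenness(Iris) = 5/2.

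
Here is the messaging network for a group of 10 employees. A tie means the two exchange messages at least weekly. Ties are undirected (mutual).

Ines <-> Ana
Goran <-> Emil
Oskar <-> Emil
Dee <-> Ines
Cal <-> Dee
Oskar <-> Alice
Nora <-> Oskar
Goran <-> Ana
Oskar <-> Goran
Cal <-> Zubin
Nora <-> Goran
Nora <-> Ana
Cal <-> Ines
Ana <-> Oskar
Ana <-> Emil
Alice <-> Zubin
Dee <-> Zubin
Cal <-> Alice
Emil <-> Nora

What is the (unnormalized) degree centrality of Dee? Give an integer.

Dee is directly tied to Cal, Ines, and Zubin. That is 3 neighbors, so the degree of Dee is 3.

3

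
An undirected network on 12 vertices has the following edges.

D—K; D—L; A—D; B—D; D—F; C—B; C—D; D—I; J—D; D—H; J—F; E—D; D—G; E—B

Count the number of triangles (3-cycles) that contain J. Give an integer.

J's neighbors: D and F.
Neighbor pairs that are themselves tied: J–D–F. Each forms one triangle with J, for 1 in total.

1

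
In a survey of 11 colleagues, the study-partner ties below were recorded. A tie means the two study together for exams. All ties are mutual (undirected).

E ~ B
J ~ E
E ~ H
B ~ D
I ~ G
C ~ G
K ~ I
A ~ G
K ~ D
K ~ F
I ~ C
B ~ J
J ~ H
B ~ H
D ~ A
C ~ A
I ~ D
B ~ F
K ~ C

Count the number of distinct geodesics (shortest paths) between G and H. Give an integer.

2

The shortest distance is 4. The length-4 paths are: G–I–D–B–H; G–A–D–B–H.
That gives 2 distinct shortest paths.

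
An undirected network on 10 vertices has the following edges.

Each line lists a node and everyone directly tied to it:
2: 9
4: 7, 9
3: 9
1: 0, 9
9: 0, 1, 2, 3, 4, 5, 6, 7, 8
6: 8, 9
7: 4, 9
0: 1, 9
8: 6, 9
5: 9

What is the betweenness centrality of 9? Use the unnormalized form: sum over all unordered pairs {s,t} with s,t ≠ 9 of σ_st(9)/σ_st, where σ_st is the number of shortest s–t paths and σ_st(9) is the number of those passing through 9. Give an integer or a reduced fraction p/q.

33

Pairs whose geodesics pass through 9 — 0–6: 1; 0–5: 1; 0–2: 1; 0–8: 1; 0–4: 1; 0–3: 1; 0–7: 1; 6–5: 1; 6–1: 1; 6–2: 1; 6–4: 1; 6–3: 1; 6–7: 1; 5–1: 1 … (+19 more pairs).
All other pairs contribute 0.
Summing the contributions gives betweenness(9) = 33.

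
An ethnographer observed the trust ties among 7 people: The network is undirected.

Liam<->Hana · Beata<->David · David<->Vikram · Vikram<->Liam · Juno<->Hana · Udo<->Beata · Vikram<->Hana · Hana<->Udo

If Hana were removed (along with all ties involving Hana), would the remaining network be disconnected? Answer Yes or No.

Yes

Removing Hana leaves {Beata, David, Liam, Udo, and Vikram} with no path to {Juno}, so the network splits into 2 components. Hana is a cut vertex.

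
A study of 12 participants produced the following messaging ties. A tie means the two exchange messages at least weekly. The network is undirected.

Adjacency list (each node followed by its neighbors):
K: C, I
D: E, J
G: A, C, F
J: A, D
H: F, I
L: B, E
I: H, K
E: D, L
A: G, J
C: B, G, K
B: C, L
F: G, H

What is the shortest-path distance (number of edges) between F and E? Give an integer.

5

One shortest route is F – G – A – J – D – E, which uses 5 edges, and at distance 4 from F we only reach {D, L}, which does not include E. So d(F,E) = 5.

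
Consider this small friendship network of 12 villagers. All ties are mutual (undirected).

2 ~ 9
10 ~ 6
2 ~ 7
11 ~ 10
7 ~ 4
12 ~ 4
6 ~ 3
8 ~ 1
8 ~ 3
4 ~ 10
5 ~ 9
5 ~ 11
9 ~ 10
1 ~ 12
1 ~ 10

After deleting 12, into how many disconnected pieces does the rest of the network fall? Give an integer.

12's neighbors (1 and 4) remain reachable from one another through other ties, so the rest of the network stays in one piece.

1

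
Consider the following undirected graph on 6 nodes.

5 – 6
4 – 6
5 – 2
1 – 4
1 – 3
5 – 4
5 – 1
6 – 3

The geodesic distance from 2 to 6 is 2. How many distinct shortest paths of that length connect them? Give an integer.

1

The shortest distance is 2, and the only length-2 path is 2–5–6. So there is exactly 1 shortest path.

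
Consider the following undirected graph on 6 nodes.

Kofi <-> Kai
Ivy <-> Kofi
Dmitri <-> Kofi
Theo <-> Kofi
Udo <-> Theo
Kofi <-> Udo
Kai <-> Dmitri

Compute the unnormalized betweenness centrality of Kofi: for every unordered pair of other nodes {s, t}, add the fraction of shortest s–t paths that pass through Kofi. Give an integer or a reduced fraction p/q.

Pairs whose geodesics pass through Kofi — Ivy–Udo: 1; Ivy–Theo: 1; Ivy–Dmitri: 1; Ivy–Kai: 1; Udo–Dmitri: 1; Udo–Kai: 1; Theo–Dmitri: 1; Theo–Kai: 1.
All other pairs contribute 0.
Summing the contributions gives betweenness(Kofi) = 8.

8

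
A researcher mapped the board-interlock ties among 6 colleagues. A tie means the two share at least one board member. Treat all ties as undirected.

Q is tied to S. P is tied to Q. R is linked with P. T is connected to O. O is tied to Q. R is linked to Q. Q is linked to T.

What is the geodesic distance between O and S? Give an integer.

2

One shortest route is O – Q – S, which uses 2 edges, and O and S are not directly tied, so nothing shorter exists. So d(O,S) = 2.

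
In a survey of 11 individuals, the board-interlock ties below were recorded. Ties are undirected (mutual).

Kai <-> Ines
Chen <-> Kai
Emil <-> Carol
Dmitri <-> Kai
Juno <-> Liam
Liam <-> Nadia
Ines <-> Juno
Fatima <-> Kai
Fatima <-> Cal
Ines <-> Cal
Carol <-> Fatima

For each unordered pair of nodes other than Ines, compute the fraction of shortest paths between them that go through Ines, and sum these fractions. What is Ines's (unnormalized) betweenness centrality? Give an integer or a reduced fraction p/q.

45/2

Pairs whose geodesics pass through Ines — Fatima–Juno: 2/2; Fatima–Nadia: 2/2; Fatima–Liam: 2/2; Cal–Juno: 1; Cal–Nadia: 1; Cal–Chen: 1/2; Cal–Kai: 1/2; Cal–Dmitri: 1/2; Cal–Liam: 1; Carol–Juno: 2/2; Carol–Nadia: 2/2; Carol–Liam: 2/2; Juno–Chen: 1; Juno–Kai: 1 … (+10 more pairs).
All other pairs contribute 0.
Summing the contributions gives betweenness(Ines) = 45/2.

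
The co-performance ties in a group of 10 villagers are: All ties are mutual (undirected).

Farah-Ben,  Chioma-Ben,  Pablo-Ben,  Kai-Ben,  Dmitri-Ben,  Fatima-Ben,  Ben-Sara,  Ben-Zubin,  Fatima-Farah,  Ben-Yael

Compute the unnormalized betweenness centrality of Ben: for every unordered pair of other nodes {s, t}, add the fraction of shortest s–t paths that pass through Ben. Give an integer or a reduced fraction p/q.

35

Pairs whose geodesics pass through Ben — Kai–Fatima: 1; Kai–Sara: 1; Kai–Pablo: 1; Kai–Dmitri: 1; Kai–Chioma: 1; Kai–Farah: 1; Kai–Yael: 1; Kai–Zubin: 1; Fatima–Sara: 1; Fatima–Pablo: 1; Fatima–Dmitri: 1; Fatima–Chioma: 1; Fatima–Yael: 1; Fatima–Zubin: 1 … (+21 more pairs).
All other pairs contribute 0.
Summing the contributions gives betweenness(Ben) = 35.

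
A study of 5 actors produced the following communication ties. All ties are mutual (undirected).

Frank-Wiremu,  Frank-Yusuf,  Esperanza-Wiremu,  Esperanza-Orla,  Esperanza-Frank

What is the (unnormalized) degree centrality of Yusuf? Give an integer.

Yusuf is directly tied to Frank. That is 1 neighbor, so the degree of Yusuf is 1.

1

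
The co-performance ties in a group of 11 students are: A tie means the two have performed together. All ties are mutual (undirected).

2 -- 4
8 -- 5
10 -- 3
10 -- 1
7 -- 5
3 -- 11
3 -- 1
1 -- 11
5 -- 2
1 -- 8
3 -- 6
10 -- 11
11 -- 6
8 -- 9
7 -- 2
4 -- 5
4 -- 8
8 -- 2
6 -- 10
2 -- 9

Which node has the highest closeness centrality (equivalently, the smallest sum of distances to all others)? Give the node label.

Farness (sum of distances to all others) for each node — 1:17, 2:20, 3:22, 4:22, 5:21, 6:29, 7:28, 8:16, 9:23, 10:22, 11:22.
The smallest farness is 16, for 8, so 8 has the highest closeness.

8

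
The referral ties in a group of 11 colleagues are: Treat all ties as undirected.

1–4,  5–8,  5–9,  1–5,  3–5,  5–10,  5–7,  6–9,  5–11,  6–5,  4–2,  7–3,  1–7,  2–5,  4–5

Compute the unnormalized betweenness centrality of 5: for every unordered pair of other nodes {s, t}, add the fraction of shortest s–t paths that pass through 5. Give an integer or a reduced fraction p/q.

77/2

Pairs whose geodesics pass through 5 — 4–7: 1/2; 4–10: 1; 4–11: 1; 4–8: 1; 4–9: 1; 4–3: 1; 4–6: 1; 1–10: 1; 1–11: 1; 1–8: 1; 1–9: 1; 1–3: 1/2; 1–2: 1/2; 1–6: 1 … (+26 more pairs).
All other pairs contribute 0.
Summing the contributions gives betweenness(5) = 77/2.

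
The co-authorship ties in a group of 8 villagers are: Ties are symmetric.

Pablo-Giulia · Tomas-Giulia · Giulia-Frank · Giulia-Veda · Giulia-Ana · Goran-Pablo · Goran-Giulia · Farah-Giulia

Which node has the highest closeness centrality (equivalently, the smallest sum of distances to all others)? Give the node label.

Giulia

Farness (sum of distances to all others) for each node — Ana:13, Farah:13, Frank:13, Giulia:7, Goran:12, Pablo:12, Tomas:13, Veda:13.
The smallest farness is 7, for Giulia, so Giulia has the highest closeness.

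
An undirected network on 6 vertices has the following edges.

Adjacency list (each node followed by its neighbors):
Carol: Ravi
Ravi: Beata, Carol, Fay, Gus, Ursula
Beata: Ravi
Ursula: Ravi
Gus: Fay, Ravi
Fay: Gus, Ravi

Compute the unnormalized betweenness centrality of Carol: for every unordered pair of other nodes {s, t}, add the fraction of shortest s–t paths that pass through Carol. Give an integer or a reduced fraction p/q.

0

No shortest path between any pair of other nodes passes through Carol.
Summing the contributions gives betweenness(Carol) = 0.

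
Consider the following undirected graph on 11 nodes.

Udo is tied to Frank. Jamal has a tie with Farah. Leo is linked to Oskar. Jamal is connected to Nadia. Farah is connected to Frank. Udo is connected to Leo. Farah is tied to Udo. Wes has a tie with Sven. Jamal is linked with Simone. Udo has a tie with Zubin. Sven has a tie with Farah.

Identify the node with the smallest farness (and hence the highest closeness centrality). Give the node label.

Farah

Farness (sum of distances to all others) for each node — Farah:17, Frank:22, Jamal:22, Leo:26, Nadia:31, Oskar:35, Simone:31, Sven:24, Udo:19, Wes:33, Zubin:28.
The smallest farness is 17, for Farah, so Farah has the highest closeness.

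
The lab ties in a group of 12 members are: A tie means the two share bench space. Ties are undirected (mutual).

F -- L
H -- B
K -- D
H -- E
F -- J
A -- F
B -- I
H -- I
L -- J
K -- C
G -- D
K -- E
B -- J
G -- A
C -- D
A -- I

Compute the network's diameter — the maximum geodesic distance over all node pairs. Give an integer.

Eccentricity of each node (its greatest distance to any other): A:3, B:4, C:5, D:4, E:4, F:4, G:3, H:3, I:4, J:5, K:5, L:5.
The maximum eccentricity is 5, realized for instance by the pair C–L via C – D – G – A – F – L. So the diameter is 5.

5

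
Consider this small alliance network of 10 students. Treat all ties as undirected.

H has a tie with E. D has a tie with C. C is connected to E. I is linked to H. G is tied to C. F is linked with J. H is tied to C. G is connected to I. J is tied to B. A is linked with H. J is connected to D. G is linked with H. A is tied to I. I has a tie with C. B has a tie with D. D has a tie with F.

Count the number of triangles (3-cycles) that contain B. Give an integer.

B's neighbors: D and J.
Neighbor pairs that are themselves tied: B–D–J. Each forms one triangle with B, for 1 in total.

1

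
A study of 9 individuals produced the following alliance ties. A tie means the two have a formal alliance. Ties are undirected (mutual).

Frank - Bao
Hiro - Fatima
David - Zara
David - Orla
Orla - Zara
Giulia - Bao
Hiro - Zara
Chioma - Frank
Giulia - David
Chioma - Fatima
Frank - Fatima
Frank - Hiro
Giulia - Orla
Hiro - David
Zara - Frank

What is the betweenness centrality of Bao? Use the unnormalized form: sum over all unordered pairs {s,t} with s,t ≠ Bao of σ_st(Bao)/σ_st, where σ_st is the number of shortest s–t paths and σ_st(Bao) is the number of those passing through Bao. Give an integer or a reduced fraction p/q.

Pairs whose geodesics pass through Bao — Frank–Giulia: 1; Chioma–Giulia: 1; Fatima–Giulia: 1/2.
All other pairs contribute 0.
Summing the contributions gives betweenness(Bao) = 5/2.

5/2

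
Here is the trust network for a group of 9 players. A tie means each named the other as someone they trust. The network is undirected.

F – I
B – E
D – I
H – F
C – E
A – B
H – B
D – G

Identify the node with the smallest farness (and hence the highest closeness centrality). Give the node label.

Farness (sum of distances to all others) for each node — A:26, B:19, C:31, D:27, E:24, F:19, G:34, H:18, I:22.
The smallest farness is 18, for H, so H has the highest closeness.

H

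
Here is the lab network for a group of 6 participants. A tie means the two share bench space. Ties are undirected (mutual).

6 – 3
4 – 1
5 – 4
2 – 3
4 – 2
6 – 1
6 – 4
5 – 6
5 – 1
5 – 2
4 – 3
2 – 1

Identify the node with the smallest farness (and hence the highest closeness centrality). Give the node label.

Farness (sum of distances to all others) for each node — 1:6, 2:6, 3:7, 4:5, 5:6, 6:6.
The smallest farness is 5, for 4, so 4 has the highest closeness.

4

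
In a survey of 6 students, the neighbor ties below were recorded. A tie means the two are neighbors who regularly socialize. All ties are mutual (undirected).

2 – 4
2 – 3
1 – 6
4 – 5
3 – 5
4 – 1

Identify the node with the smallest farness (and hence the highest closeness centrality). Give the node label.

4

Farness (sum of distances to all others) for each node — 1:9, 2:9, 3:11, 4:7, 5:9, 6:13.
The smallest farness is 7, for 4, so 4 has the highest closeness.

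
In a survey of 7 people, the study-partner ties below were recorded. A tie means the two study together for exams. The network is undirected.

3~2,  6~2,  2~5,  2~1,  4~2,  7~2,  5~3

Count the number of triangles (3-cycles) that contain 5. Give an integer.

5's neighbors: 2 and 3.
Neighbor pairs that are themselves tied: 5–2–3. Each forms one triangle with 5, for 1 in total.

1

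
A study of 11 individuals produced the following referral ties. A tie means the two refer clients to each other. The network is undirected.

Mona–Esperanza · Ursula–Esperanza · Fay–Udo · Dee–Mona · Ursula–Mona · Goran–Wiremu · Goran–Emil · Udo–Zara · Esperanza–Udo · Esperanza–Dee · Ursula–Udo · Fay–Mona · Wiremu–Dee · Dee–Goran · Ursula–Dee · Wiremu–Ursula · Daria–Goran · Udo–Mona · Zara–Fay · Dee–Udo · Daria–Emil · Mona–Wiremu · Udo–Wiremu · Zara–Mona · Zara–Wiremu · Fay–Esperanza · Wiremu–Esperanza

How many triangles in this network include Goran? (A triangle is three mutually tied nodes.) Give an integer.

2

Goran's neighbors: Daria, Dee, Emil, and Wiremu.
Neighbor pairs that are themselves tied: Goran–Daria–Emil; Goran–Dee–Wiremu. Each forms one triangle with Goran, for 2 in total.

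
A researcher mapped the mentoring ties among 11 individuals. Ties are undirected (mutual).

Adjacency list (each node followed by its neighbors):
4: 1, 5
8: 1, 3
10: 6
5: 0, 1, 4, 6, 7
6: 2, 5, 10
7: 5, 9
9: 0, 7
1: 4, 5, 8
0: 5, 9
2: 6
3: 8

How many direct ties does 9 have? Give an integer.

9 is directly tied to 0 and 7. That is 2 neighbors, so the degree of 9 is 2.

2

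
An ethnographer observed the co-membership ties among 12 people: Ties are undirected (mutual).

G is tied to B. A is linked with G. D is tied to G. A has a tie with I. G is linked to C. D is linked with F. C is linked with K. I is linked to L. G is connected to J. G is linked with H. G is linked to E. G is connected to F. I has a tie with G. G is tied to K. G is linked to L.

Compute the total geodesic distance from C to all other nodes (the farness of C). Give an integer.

Distances from C: A:2, B:2, D:2, E:2, F:2, G:1, H:2, I:2, J:2, K:1, L:2.
Sum = 2 + 2 + 2 + 2 + 2 + 1 + 2 + 2 + 2 + 1 + 2 = 20.

20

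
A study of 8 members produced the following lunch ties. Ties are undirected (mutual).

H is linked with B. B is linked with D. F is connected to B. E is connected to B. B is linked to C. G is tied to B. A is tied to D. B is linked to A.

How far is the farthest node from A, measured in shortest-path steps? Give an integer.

2

Distances from A: B:1, C:2, D:1, E:2, F:2, G:2, H:2.
The largest is 2 (to E, F, H, G, and C), so the eccentricity of A is 2.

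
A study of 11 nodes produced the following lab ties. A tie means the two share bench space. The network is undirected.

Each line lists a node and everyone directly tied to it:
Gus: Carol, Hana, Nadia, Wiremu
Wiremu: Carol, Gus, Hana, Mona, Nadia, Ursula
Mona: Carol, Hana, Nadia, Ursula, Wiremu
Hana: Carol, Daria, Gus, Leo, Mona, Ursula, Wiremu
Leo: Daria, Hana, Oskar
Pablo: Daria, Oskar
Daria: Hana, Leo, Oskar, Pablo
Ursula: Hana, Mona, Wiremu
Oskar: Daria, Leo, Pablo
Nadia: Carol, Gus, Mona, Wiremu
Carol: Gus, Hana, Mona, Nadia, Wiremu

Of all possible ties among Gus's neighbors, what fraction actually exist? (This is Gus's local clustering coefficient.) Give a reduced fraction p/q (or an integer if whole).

5/6

Gus's neighbors: Carol, Hana, Nadia, and Wiremu (k = 4).
Possible neighbor pairs: C(4,2) = 6. Edges among them: Carol–Hana, Carol–Nadia, Carol–Wiremu, Hana–Wiremu, Nadia–Wiremu → e = 5.
Clustering(Gus) = 5/6.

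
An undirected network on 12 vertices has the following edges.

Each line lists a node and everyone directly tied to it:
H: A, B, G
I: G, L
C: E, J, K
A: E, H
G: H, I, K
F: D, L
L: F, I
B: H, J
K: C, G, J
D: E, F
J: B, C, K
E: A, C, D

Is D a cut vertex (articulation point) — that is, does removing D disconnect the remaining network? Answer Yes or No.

No

Even without D, every remaining node can still reach every other (the residual graph is connected), so D is not a cut vertex.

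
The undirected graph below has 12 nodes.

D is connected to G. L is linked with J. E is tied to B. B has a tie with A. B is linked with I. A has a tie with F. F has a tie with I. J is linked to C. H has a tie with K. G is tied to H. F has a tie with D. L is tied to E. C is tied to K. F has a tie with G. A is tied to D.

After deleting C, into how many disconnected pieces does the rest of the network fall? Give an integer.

1

C's neighbors (J and K) remain reachable from one another through other ties, so the rest of the network stays in one piece.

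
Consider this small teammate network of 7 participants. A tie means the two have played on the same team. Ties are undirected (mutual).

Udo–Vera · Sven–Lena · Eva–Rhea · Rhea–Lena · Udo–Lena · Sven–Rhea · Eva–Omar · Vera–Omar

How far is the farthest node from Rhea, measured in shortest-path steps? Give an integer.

3

Distances from Rhea: Eva:1, Lena:1, Omar:2, Sven:1, Udo:2, Vera:3.
The largest is 3 (to Vera), so the eccentricity of Rhea is 3.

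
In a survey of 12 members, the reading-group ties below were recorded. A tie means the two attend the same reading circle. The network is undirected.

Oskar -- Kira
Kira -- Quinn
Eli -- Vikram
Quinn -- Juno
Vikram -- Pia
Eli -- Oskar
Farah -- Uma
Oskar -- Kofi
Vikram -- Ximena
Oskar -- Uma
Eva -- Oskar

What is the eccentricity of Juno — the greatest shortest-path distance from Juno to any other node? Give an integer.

6

Distances from Juno: Eli:4, Eva:4, Farah:5, Kira:2, Kofi:4, Oskar:3, Pia:6, Quinn:1, Uma:4, Vikram:5, Ximena:6.
The largest is 6 (to Ximena and Pia), so the eccentricity of Juno is 6.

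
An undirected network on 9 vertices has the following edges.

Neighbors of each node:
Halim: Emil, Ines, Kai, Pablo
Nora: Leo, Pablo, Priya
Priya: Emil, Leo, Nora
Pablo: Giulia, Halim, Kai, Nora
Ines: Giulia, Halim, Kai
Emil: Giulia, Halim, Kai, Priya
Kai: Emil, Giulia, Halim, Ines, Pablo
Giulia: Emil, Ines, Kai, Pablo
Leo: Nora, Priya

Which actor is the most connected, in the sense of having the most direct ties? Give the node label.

Degrees — Emil:4, Giulia:4, Halim:4, Ines:3, Kai:5, Leo:2, Nora:3, Pablo:4, Priya:3.
The maximum is 5, attained only by Kai.

Kai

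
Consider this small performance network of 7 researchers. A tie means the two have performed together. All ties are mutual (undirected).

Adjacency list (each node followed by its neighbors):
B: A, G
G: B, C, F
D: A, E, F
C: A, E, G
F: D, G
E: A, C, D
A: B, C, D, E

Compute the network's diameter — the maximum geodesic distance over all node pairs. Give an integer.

2

Eccentricity of each node (its greatest distance to any other): A:2, B:2, C:2, D:2, E:2, F:2, G:2.
The maximum eccentricity is 2, realized for instance by the pair E–F via E – D – F. So the diameter is 2.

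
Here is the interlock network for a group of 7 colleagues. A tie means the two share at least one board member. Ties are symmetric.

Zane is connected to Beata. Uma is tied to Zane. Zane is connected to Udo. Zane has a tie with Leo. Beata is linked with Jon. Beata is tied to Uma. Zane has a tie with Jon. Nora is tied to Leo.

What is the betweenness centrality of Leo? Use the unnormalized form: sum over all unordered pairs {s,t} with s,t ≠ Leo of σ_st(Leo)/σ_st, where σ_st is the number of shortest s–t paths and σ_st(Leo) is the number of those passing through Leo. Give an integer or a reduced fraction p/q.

Pairs whose geodesics pass through Leo — Beata–Nora: 1; Nora–Uma: 1; Nora–Jon: 1; Nora–Zane: 1; Nora–Udo: 1.
All other pairs contribute 0.
Summing the contributions gives betweenness(Leo) = 5.

5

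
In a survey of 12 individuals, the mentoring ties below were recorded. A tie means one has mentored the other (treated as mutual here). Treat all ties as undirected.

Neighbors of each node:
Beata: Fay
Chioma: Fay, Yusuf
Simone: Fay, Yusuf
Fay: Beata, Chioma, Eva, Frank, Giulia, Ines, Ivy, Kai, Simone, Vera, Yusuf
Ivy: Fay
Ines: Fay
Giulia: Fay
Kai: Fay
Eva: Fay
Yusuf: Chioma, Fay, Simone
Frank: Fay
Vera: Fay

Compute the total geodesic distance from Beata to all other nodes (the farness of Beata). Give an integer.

Distances from Beata: Chioma:2, Eva:2, Fay:1, Frank:2, Giulia:2, Ines:2, Ivy:2, Kai:2, Simone:2, Vera:2, Yusuf:2.
Sum = 2 + 2 + 1 + 2 + 2 + 2 + 2 + 2 + 2 + 2 + 2 = 21.

21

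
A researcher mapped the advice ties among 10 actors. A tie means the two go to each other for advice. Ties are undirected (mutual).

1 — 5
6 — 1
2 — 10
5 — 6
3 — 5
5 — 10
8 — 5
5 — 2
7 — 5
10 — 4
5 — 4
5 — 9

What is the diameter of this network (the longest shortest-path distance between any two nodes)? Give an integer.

Eccentricity of each node (its greatest distance to any other): 1:2, 2:2, 3:2, 4:2, 5:1, 6:2, 7:2, 8:2, 9:2, 10:2.
The maximum eccentricity is 2, realized for instance by the pair 8–6 via 8 – 5 – 6. So the diameter is 2.

2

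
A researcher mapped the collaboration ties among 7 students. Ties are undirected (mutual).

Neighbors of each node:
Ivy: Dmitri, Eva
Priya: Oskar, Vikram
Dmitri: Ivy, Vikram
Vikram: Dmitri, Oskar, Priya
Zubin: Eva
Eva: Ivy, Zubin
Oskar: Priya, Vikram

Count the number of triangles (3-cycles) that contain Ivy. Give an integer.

Ivy's neighbors are Dmitri and Eva, but none of them are tied to each other, so no triangle contains Ivy.

0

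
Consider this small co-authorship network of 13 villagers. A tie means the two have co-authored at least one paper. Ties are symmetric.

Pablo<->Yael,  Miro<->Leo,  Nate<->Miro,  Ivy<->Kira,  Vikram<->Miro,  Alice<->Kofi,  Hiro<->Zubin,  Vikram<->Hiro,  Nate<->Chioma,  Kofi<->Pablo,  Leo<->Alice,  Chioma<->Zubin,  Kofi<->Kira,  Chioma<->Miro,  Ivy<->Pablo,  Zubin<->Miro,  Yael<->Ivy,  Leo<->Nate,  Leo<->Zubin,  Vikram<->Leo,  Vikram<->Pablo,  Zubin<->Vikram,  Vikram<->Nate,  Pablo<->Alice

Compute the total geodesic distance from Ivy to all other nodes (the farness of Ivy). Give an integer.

Distances from Ivy: Alice:2, Chioma:4, Hiro:3, Kira:1, Kofi:2, Leo:3, Miro:3, Nate:3, Pablo:1, Vikram:2, Yael:1, Zubin:3.
Sum = 2 + 4 + 3 + 1 + 2 + 3 + 3 + 3 + 1 + 2 + 1 + 3 = 28.

28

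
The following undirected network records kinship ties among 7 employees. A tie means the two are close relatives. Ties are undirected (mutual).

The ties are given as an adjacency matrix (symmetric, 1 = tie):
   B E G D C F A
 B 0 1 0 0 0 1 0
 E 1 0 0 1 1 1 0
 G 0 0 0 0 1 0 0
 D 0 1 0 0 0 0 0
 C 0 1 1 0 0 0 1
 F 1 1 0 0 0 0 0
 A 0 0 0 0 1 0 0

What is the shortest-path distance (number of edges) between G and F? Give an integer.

One shortest route is G – C – E – F, which uses 3 edges, and at distance 2 from G we only reach {A, E}, which does not include F. So d(G,F) = 3.

3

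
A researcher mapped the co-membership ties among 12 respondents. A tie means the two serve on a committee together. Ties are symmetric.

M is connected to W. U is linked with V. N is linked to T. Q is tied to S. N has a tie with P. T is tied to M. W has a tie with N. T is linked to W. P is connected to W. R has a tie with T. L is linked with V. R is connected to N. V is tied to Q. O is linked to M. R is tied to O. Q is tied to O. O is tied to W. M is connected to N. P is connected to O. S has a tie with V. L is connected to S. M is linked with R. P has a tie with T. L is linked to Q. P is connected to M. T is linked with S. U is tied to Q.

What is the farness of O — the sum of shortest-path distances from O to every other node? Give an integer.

Distances from O: L:2, M:1, N:2, P:1, Q:1, R:1, S:2, T:2, U:2, V:2, W:1.
Sum = 2 + 1 + 2 + 1 + 1 + 1 + 2 + 2 + 2 + 2 + 1 = 17.

17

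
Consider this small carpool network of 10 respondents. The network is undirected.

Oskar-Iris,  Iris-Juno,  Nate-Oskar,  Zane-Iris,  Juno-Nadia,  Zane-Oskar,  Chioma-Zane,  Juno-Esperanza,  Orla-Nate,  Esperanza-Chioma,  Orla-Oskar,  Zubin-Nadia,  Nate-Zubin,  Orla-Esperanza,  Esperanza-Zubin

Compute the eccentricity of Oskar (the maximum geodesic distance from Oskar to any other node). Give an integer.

Distances from Oskar: Chioma:2, Esperanza:2, Iris:1, Juno:2, Nadia:3, Nate:1, Orla:1, Zane:1, Zubin:2.
The largest is 3 (to Nadia), so the eccentricity of Oskar is 3.

3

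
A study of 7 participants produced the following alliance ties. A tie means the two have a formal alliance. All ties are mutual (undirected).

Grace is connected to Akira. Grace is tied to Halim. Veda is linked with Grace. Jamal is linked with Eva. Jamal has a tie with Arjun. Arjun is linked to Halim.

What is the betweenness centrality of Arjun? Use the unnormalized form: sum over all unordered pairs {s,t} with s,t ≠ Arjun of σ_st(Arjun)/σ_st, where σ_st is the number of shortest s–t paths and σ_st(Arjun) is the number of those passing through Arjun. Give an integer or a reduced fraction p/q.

8

Pairs whose geodesics pass through Arjun — Jamal–Grace: 1; Jamal–Veda: 1; Jamal–Akira: 1; Jamal–Halim: 1; Grace–Eva: 1; Veda–Eva: 1; Eva–Akira: 1; Eva–Halim: 1.
All other pairs contribute 0.
Summing the contributions gives betweenness(Arjun) = 8.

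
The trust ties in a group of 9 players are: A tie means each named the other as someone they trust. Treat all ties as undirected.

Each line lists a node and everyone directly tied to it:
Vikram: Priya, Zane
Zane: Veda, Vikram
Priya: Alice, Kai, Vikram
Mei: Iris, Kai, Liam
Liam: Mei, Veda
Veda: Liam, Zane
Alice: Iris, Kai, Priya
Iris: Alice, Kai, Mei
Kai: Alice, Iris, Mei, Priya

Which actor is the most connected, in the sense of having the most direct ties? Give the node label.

Degrees — Alice:3, Iris:3, Kai:4, Liam:2, Mei:3, Priya:3, Veda:2, Vikram:2, Zane:2.
The maximum is 4, attained only by Kai.

Kai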